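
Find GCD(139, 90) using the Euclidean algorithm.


139 = 1 * 90 + 49
90 = 1 * 49 + 41
49 = 1 * 41 + 8
41 = 5 * 8 + 1
8 = 8 * 1 + 0
GCD = 1


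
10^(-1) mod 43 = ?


Use the extended Euclidean algorithm on (43, 10); each row r = 43*s + 10*t:
r=43, s=1, t=0
r=10, s=0, t=1
q=4: r=3, s=1, t=-4   [43*(1) + 10*(-4) = 3]
q=3: r=1, s=-3, t=13   [43*(-3) + 10*(13) = 1]
q=3: r=0, s=10, t=-43   [43*(10) + 10*(-43) = 0]
GCD = 1 with t = 13, so 10*(13) ≡ 1 (mod 43)
Inverse = 13 mod 43 = 13
Check: 10 * 13 = 130 ≡ 1 (mod 43)

10^(-1) ≡ 13 (mod 43)


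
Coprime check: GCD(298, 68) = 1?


Euclidean algorithm:
298 = 4 * 68 + 26
68 = 2 * 26 + 16
26 = 1 * 16 + 10
16 = 1 * 10 + 6
10 = 1 * 6 + 4
6 = 1 * 4 + 2
4 = 2 * 2 + 0
GCD(298, 68) = 2

No, not coprime (GCD = 2)


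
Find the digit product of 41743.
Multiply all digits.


4 × 1 × 7 × 4 × 3 = 336


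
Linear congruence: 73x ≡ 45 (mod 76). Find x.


GCD(73, 76) = 1, unique solution
a^(-1) mod 76 = 25
x = 25 * 45 mod 76 = 61

x ≡ 61 (mod 76)


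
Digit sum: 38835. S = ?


3 + 8 + 8 + 3 + 5 = 27


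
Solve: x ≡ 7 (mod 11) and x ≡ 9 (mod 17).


M = 11*17 = 187
M1 = M/11 = 17, M2 = M/17 = 11
M1^(-1) mod 11 = 2, M2^(-1) mod 17 = 14
x = 7*17*2 + 9*11*14 = 1624
1624 mod 187 = 128
Check: 128 mod 11 = 7 ✓, 128 mod 17 = 9 ✓

x ≡ 128 (mod 187)


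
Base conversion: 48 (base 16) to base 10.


48 (base 16) = 72 (decimal)
72 (decimal) = 72 (base 10)


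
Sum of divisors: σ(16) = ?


Divisors of 16: 1, 2, 4, 8, 16
Sum = 1 + 2 + 4 + 8 + 16 = 31

σ(16) = 31


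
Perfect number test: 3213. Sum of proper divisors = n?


Proper divisors of 3213: 1, 3, 7, 9, 17, 21, 27, 51, 63, 119, 153, 189, 357, 459, 1071
Sum = 1 + 3 + 7 + 9 + 17 + 21 + 27 + 51 + 63 + 119 + 153 + 189 + 357 + 459 + 1071 = 2547

No, 3213 is not perfect (2547 ≠ 3213)


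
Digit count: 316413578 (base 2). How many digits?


316413578 in base 2 = 10010110111000001011010001010
Number of digits = 29

29 digits (base 2)


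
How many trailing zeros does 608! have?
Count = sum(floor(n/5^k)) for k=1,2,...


floor(608/5) = 121
floor(608/25) = 24
floor(608/125) = 4
Total = 149

149 trailing zeros


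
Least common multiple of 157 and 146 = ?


GCD(157, 146) = 1
LCM = 157*146/1 = 22922/1 = 22922

LCM = 22922


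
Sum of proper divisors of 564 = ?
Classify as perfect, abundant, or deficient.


Proper divisors: 1, 2, 3, 4, 6, 12, 47, 94, 141, 188, 282
Sum = 1 + 2 + 3 + 4 + 6 + 12 + 47 + 94 + 141 + 188 + 282 = 780
780 > 564 → abundant

s(564) = 780 (abundant)


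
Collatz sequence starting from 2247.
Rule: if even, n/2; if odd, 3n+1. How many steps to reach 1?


2247 → 6742 → 3371 → 10114 → 5057 → 15172 → 7586 → 3793 → 11380 → 5690 → 2845 → 8536 → 4268 → 2134 → 1067 → 3202 → 1601 → 4804 → 2402 → 1201 → 3604 → 1802 → 901 → 2704 → 1352 → 676 → 338 → 169 → 508 → 254 → 127 → 382 → 191 → 574 → 287 → 862 → 431 → 1294 → 647 → 1942 → 971 → 2914 → 1457 → 4372 → 2186 → 1093 → 3280 → 1640 → 820 → 410 → 205 → 616 → 308 → 154 → 77 → 232 → 116 → 58 → 29 → 88 → 44 → 22 → 11 → 34 → 17 → 52 → 26 → 13 → 40 → 20 → 10 → 5 → 16 → 8 → 4 → 2 → 1
Total steps = 76

76 steps


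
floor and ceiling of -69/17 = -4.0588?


-69/17 = -4.0588
floor = -5
ceil = -4

floor = -5, ceil = -4


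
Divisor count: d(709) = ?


709 = 709^1
d(709) = (1+1) = 2

2 divisors


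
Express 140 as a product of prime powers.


140 / 2 = 70
70 / 2 = 35
35 / 5 = 7
7 / 7 = 1
140 = 2^2 × 5 × 7


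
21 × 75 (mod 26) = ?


21 × 75 = 1575
1575 mod 26 = 15


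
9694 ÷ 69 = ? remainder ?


9694 = 69 * 140 + 34
Check: 9660 + 34 = 9694

q = 140, r = 34


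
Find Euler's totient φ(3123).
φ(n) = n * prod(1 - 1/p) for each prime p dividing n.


3123 = 3^2 × 347
Prime factors: 3, 347
φ(3123) = 3123 × (1-1/3) × (1-1/347)
= 3123 × 2/3 × 346/347 = 2076

φ(3123) = 2076


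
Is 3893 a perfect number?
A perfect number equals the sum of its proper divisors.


Proper divisors of 3893: 1, 17, 229
Sum = 1 + 17 + 229 = 247

No, 3893 is not perfect (247 ≠ 3893)


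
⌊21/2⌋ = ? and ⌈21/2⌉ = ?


21/2 = 10.5000
floor = 10
ceil = 11

floor = 10, ceil = 11


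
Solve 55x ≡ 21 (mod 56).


GCD(55, 56) = 1, unique solution
a^(-1) mod 56 = 55
x = 55 * 21 mod 56 = 35

x ≡ 35 (mod 56)


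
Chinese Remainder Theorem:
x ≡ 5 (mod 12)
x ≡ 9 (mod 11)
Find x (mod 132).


M = 12*11 = 132
M1 = M/12 = 11, M2 = M/11 = 12
M1^(-1) mod 12 = 11, M2^(-1) mod 11 = 1
x = 5*11*11 + 9*12*1 = 713
713 mod 132 = 53
Check: 53 mod 12 = 5 ✓, 53 mod 11 = 9 ✓

x ≡ 53 (mod 132)


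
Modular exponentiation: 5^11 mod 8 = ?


5^1 mod 8 = 5
5^2 mod 8 = 1
5^3 mod 8 = 5
5^4 mod 8 = 1
5^5 mod 8 = 5
5^6 mod 8 = 1
5^7 mod 8 = 5
5^8 mod 8 = 1
5^9 mod 8 = 5
5^10 mod 8 = 1
5^11 mod 8 = 5


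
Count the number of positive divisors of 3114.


3114 = 2^1 × 3^2 × 173^1
d(3114) = (1+1) × (2+1) × (1+1) = 12

12 divisors


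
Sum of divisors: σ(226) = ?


Divisors of 226: 1, 2, 113, 226
Sum = 1 + 2 + 113 + 226 = 342

σ(226) = 342


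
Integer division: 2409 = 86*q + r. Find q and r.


2409 = 86 * 28 + 1
Check: 2408 + 1 = 2409

q = 28, r = 1


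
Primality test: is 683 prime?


Check divisors up to sqrt(683) = 26.1343
No divisors found.
683 is prime.

Yes, 683 is prime


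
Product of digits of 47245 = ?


4 × 7 × 2 × 4 × 5 = 1120


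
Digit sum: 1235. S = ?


1 + 2 + 3 + 5 = 11


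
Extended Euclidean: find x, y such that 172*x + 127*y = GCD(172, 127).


Tabular extended Euclidean (each row: r = 172*s + 127*t):
r=172, s=1, t=0
r=127, s=0, t=1
q=1: r=45, s=1, t=-1   [172*(1) + 127*(-1) = 45]
q=2: r=37, s=-2, t=3   [172*(-2) + 127*(3) = 37]
q=1: r=8, s=3, t=-4   [172*(3) + 127*(-4) = 8]
q=4: r=5, s=-14, t=19   [172*(-14) + 127*(19) = 5]
q=1: r=3, s=17, t=-23   [172*(17) + 127*(-23) = 3]
q=1: r=2, s=-31, t=42   [172*(-31) + 127*(42) = 2]
q=1: r=1, s=48, t=-65   [172*(48) + 127*(-65) = 1]
q=2: r=0, s=-127, t=172   [172*(-127) + 127*(172) = 0]
GCD = 1; from the row with r=1: x=48, y=-65
Check: 172*(48) + 127*(-65) = 8256 - 8255 = 1

GCD = 1, x = 48, y = -65


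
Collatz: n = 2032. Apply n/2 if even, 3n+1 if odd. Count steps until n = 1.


2032 → 1016 → 508 → 254 → 127 → 382 → 191 → 574 → 287 → 862 → 431 → 1294 → 647 → 1942 → 971 → 2914 → 1457 → 4372 → 2186 → 1093 → 3280 → 1640 → 820 → 410 → 205 → 616 → 308 → 154 → 77 → 232 → 116 → 58 → 29 → 88 → 44 → 22 → 11 → 34 → 17 → 52 → 26 → 13 → 40 → 20 → 10 → 5 → 16 → 8 → 4 → 2 → 1
Total steps = 50

50 steps


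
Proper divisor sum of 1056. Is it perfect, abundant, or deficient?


Proper divisors: 1, 2, 3, 4, 6, 8, 11, 12, 16, 22, 24, 32, 33, 44, 48, 66, 88, 96, 132, 176, 264, 352, 528
Sum = 1 + 2 + 3 + 4 + 6 + 8 + 11 + 12 + 16 + 22 + 24 + 32 + 33 + 44 + 48 + 66 + 88 + 96 + 132 + 176 + 264 + 352 + 528 = 1968
1968 > 1056 → abundant

s(1056) = 1968 (abundant)


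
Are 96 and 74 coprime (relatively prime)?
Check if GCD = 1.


Euclidean algorithm:
96 = 1 * 74 + 22
74 = 3 * 22 + 8
22 = 2 * 8 + 6
8 = 1 * 6 + 2
6 = 3 * 2 + 0
GCD(96, 74) = 2

No, not coprime (GCD = 2)


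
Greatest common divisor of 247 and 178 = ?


247 = 1 * 178 + 69
178 = 2 * 69 + 40
69 = 1 * 40 + 29
40 = 1 * 29 + 11
29 = 2 * 11 + 7
11 = 1 * 7 + 4
7 = 1 * 4 + 3
4 = 1 * 3 + 1
3 = 3 * 1 + 0
GCD = 1


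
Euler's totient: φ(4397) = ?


4397 = 4397
Prime factors: 4397
φ(4397) = 4397 × (1-1/4397)
= 4397 × 4396/4397 = 4396

φ(4397) = 4396


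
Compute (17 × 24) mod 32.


17 × 24 = 408
408 mod 32 = 24


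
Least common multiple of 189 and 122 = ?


GCD(189, 122) = 1
LCM = 189*122/1 = 23058/1 = 23058

LCM = 23058


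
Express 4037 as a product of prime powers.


4037 / 11 = 367
367 / 367 = 1
4037 = 11 × 367


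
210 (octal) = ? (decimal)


210 (base 8) = 136 (decimal)
136 (decimal) = 136 (base 10)


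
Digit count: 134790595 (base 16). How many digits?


134790595 in base 16 = 808BDC3
Number of digits = 7

7 digits (base 16)


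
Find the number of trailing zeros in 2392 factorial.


floor(2392/5) = 478
floor(2392/25) = 95
floor(2392/125) = 19
floor(2392/625) = 3
Total = 595

595 trailing zeros


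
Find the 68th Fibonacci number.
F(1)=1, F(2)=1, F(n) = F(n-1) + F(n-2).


Sequence: 1, 1, 2, 3, 5, 8, 13, 21, 34, 55, 89, 144, 233, 377, 610, 987, 1597, 2584, 4181, 6765, 10946, 17711, 28657, 46368, 75025, 121393, 196418, 317811, 514229, 832040, 1346269, 2178309, 3524578, 5702887, 9227465, 14930352, 24157817, 39088169, 63245986, 102334155, 165580141, 267914296, 433494437, 701408733, 1134903170, 1836311903, 2971215073, 4807526976, 7778742049, 12586269025, 20365011074, 32951280099, 53316291173, 86267571272, 139583862445, 225851433717, 365435296162, 591286729879, 956722026041, 1548008755920, 2504730781961, 4052739537881, 6557470319842, 10610209857723, 17167680177565, 27777890035288, 44945570212853, 72723460248141
F(68) = 72723460248141


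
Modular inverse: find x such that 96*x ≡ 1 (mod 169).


Use the extended Euclidean algorithm on (169, 96); each row r = 169*s + 96*t:
r=169, s=1, t=0
r=96, s=0, t=1
q=1: r=73, s=1, t=-1   [169*(1) + 96*(-1) = 73]
q=1: r=23, s=-1, t=2   [169*(-1) + 96*(2) = 23]
q=3: r=4, s=4, t=-7   [169*(4) + 96*(-7) = 4]
q=5: r=3, s=-21, t=37   [169*(-21) + 96*(37) = 3]
q=1: r=1, s=25, t=-44   [169*(25) + 96*(-44) = 1]
q=3: r=0, s=-96, t=169   [169*(-96) + 96*(169) = 0]
GCD = 1 with t = -44, so 96*(-44) ≡ 1 (mod 169)
Inverse = -44 mod 169 = 125
Check: 96 * 125 = 12000 ≡ 1 (mod 169)

96^(-1) ≡ 125 (mod 169)


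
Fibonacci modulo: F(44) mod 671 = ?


F(k) mod 671 for k=1..44:
1, 1, 2, 3, 5, 8, 13, 21, 34, 55, 89, 144, 233, 377, 610, 316, 255, 571, 155, 55, 210, 265, 475, 69, 544, 613, 486, 428, 243, 0, 243, 243, 486, 58, 544, 602, 475, 406, 210, 616, 155, 100, 255, 355
F(44) mod 671 = 355


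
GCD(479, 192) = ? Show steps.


479 = 2 * 192 + 95
192 = 2 * 95 + 2
95 = 47 * 2 + 1
2 = 2 * 1 + 0
GCD = 1


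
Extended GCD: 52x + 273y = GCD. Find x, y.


Tabular extended Euclidean (each row: r = 52*s + 273*t):
r=52, s=1, t=0
r=273, s=0, t=1
q=0: r=52, s=1, t=0   [52*(1) + 273*(0) = 52]
q=5: r=13, s=-5, t=1   [52*(-5) + 273*(1) = 13]
q=4: r=0, s=21, t=-4   [52*(21) + 273*(-4) = 0]
GCD = 13; from the row with r=13: x=-5, y=1
Check: 52*(-5) + 273*(1) = -260 + 273 = 13

GCD = 13, x = -5, y = 1


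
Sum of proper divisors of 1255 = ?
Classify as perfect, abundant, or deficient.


Proper divisors: 1, 5, 251
Sum = 1 + 5 + 251 = 257
257 < 1255 → deficient

s(1255) = 257 (deficient)


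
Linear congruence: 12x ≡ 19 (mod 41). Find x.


GCD(12, 41) = 1, unique solution
a^(-1) mod 41 = 24
x = 24 * 19 mod 41 = 5

x ≡ 5 (mod 41)


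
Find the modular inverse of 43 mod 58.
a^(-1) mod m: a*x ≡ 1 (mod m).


Use the extended Euclidean algorithm on (58, 43); each row r = 58*s + 43*t:
r=58, s=1, t=0
r=43, s=0, t=1
q=1: r=15, s=1, t=-1   [58*(1) + 43*(-1) = 15]
q=2: r=13, s=-2, t=3   [58*(-2) + 43*(3) = 13]
q=1: r=2, s=3, t=-4   [58*(3) + 43*(-4) = 2]
q=6: r=1, s=-20, t=27   [58*(-20) + 43*(27) = 1]
q=2: r=0, s=43, t=-58   [58*(43) + 43*(-58) = 0]
GCD = 1 with t = 27, so 43*(27) ≡ 1 (mod 58)
Inverse = 27 mod 58 = 27
Check: 43 * 27 = 1161 ≡ 1 (mod 58)

43^(-1) ≡ 27 (mod 58)


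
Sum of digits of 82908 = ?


8 + 2 + 9 + 0 + 8 = 27


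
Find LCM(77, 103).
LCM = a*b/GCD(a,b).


GCD(77, 103) = 1
LCM = 77*103/1 = 7931/1 = 7931

LCM = 7931


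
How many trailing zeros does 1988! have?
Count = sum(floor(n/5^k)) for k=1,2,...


floor(1988/5) = 397
floor(1988/25) = 79
floor(1988/125) = 15
floor(1988/625) = 3
Total = 494

494 trailing zeros


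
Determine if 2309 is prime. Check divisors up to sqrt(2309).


Check divisors up to sqrt(2309) = 48.0521
No divisors found.
2309 is prime.

Yes, 2309 is prime


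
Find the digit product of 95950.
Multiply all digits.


9 × 5 × 9 × 5 × 0 = 0


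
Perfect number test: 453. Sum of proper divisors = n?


Proper divisors of 453: 1, 3, 151
Sum = 1 + 3 + 151 = 155

No, 453 is not perfect (155 ≠ 453)


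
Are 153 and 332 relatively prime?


Euclidean algorithm:
332 = 2 * 153 + 26
153 = 5 * 26 + 23
26 = 1 * 23 + 3
23 = 7 * 3 + 2
3 = 1 * 2 + 1
2 = 2 * 1 + 0
GCD(153, 332) = 1

Yes, coprime (GCD = 1)


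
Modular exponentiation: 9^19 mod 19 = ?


9^1 mod 19 = 9
9^2 mod 19 = 5
9^3 mod 19 = 7
9^4 mod 19 = 6
9^5 mod 19 = 16
9^6 mod 19 = 11
9^7 mod 19 = 4
9^8 mod 19 = 17
9^9 mod 19 = 1
9^10 mod 19 = 9
9^11 mod 19 = 5
9^12 mod 19 = 7
9^13 mod 19 = 6
9^14 mod 19 = 16
9^15 mod 19 = 11
9^16 mod 19 = 4
9^17 mod 19 = 17
9^18 mod 19 = 1
9^19 mod 19 = 9


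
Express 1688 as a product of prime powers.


1688 / 2 = 844
844 / 2 = 422
422 / 2 = 211
211 / 211 = 1
1688 = 2^3 × 211


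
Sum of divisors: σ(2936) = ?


Divisors of 2936: 1, 2, 4, 8, 367, 734, 1468, 2936
Sum = 1 + 2 + 4 + 8 + 367 + 734 + 1468 + 2936 = 5520

σ(2936) = 5520


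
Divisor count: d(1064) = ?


1064 = 2^3 × 7^1 × 19^1
d(1064) = (3+1) × (1+1) × (1+1) = 16

16 divisors


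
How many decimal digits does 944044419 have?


944044419 has 9 digits in base 10
floor(log10(944044419)) + 1 = floor(8.9750) + 1 = 9

9 digits (base 10)


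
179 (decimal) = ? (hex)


179 (base 10) = 179 (decimal)
179 (decimal) = B3 (base 16)


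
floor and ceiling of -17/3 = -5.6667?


-17/3 = -5.6667
floor = -6
ceil = -5

floor = -6, ceil = -5


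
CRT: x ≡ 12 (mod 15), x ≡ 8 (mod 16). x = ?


M = 15*16 = 240
M1 = M/15 = 16, M2 = M/16 = 15
M1^(-1) mod 15 = 1, M2^(-1) mod 16 = 15
x = 12*16*1 + 8*15*15 = 1992
1992 mod 240 = 72
Check: 72 mod 15 = 12 ✓, 72 mod 16 = 8 ✓

x ≡ 72 (mod 240)


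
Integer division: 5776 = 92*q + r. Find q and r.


5776 = 92 * 62 + 72
Check: 5704 + 72 = 5776

q = 62, r = 72


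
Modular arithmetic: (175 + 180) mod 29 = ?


175 + 180 = 355
355 mod 29 = 7


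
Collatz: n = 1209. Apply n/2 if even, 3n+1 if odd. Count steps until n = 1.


1209 → 3628 → 1814 → 907 → 2722 → 1361 → 4084 → 2042 → 1021 → 3064 → 1532 → 766 → 383 → 1150 → 575 → 1726 → 863 → 2590 → 1295 → 3886 → 1943 → 5830 → 2915 → 8746 → 4373 → 13120 → 6560 → 3280 → 1640 → 820 → 410 → 205 → 616 → 308 → 154 → 77 → 232 → 116 → 58 → 29 → 88 → 44 → 22 → 11 → 34 → 17 → 52 → 26 → 13 → 40 → 20 → 10 → 5 → 16 → 8 → 4 → 2 → 1
Total steps = 57

57 steps


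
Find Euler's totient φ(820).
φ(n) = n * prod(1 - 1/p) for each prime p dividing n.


820 = 2^2 × 5 × 41
Prime factors: 2, 5, 41
φ(820) = 820 × (1-1/2) × (1-1/5) × (1-1/41)
= 820 × 1/2 × 4/5 × 40/41 = 320

φ(820) = 320


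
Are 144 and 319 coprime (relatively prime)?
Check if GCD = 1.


Euclidean algorithm:
319 = 2 * 144 + 31
144 = 4 * 31 + 20
31 = 1 * 20 + 11
20 = 1 * 11 + 9
11 = 1 * 9 + 2
9 = 4 * 2 + 1
2 = 2 * 1 + 0
GCD(144, 319) = 1

Yes, coprime (GCD = 1)


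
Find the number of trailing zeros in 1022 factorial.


floor(1022/5) = 204
floor(1022/25) = 40
floor(1022/125) = 8
floor(1022/625) = 1
Total = 253

253 trailing zeros


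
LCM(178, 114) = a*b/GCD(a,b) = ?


GCD(178, 114) = 2
LCM = 178*114/2 = 20292/2 = 10146

LCM = 10146


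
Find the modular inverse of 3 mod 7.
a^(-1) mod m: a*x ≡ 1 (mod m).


Use the extended Euclidean algorithm on (7, 3); each row r = 7*s + 3*t:
r=7, s=1, t=0
r=3, s=0, t=1
q=2: r=1, s=1, t=-2   [7*(1) + 3*(-2) = 1]
q=3: r=0, s=-3, t=7   [7*(-3) + 3*(7) = 0]
GCD = 1 with t = -2, so 3*(-2) ≡ 1 (mod 7)
Inverse = -2 mod 7 = 5
Check: 3 * 5 = 15 ≡ 1 (mod 7)

3^(-1) ≡ 5 (mod 7)


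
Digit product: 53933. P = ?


5 × 3 × 9 × 3 × 3 = 1215


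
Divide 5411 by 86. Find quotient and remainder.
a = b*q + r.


5411 = 86 * 62 + 79
Check: 5332 + 79 = 5411

q = 62, r = 79


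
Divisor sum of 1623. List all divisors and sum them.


Divisors of 1623: 1, 3, 541, 1623
Sum = 1 + 3 + 541 + 1623 = 2168

σ(1623) = 2168


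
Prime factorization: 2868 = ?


2868 / 2 = 1434
1434 / 2 = 717
717 / 3 = 239
239 / 239 = 1
2868 = 2^2 × 3 × 239


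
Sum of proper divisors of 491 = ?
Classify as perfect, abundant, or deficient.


Proper divisors: 1
Sum = 1 = 1
1 < 491 → deficient

s(491) = 1 (deficient)


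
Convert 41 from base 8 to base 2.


41 (base 8) = 33 (decimal)
33 (decimal) = 100001 (base 2)


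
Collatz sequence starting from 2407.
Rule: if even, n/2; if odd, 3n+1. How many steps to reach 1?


2407 → 7222 → 3611 → 10834 → 5417 → 16252 → 8126 → 4063 → 12190 → 6095 → 18286 → 9143 → 27430 → 13715 → 41146 → 20573 → 61720 → 30860 → 15430 → 7715 → 23146 → 11573 → 34720 → 17360 → 8680 → 4340 → 2170 → 1085 → 3256 → 1628 → 814 → 407 → 1222 → 611 → 1834 → 917 → 2752 → 1376 → 688 → 344 → 172 → 86 → 43 → 130 → 65 → 196 → 98 → 49 → 148 → 74 → 37 → 112 → 56 → 28 → 14 → 7 → 22 → 11 → 34 → 17 → 52 → 26 → 13 → 40 → 20 → 10 → 5 → 16 → 8 → 4 → 2 → 1
Total steps = 71

71 steps


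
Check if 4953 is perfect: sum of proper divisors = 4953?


Proper divisors of 4953: 1, 3, 13, 39, 127, 381, 1651
Sum = 1 + 3 + 13 + 39 + 127 + 381 + 1651 = 2215

No, 4953 is not perfect (2215 ≠ 4953)


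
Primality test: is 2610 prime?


2610 / 2 = 1305 (exact division)
2610 is NOT prime.

No, 2610 is not prime


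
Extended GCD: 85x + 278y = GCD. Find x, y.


Tabular extended Euclidean (each row: r = 85*s + 278*t):
r=85, s=1, t=0
r=278, s=0, t=1
q=0: r=85, s=1, t=0   [85*(1) + 278*(0) = 85]
q=3: r=23, s=-3, t=1   [85*(-3) + 278*(1) = 23]
q=3: r=16, s=10, t=-3   [85*(10) + 278*(-3) = 16]
q=1: r=7, s=-13, t=4   [85*(-13) + 278*(4) = 7]
q=2: r=2, s=36, t=-11   [85*(36) + 278*(-11) = 2]
q=3: r=1, s=-121, t=37   [85*(-121) + 278*(37) = 1]
q=2: r=0, s=278, t=-85   [85*(278) + 278*(-85) = 0]
GCD = 1; from the row with r=1: x=-121, y=37
Check: 85*(-121) + 278*(37) = -10285 + 10286 = 1

GCD = 1, x = -121, y = 37


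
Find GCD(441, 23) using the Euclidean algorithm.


441 = 19 * 23 + 4
23 = 5 * 4 + 3
4 = 1 * 3 + 1
3 = 3 * 1 + 0
GCD = 1


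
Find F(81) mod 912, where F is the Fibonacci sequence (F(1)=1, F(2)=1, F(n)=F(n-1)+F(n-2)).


F(k) mod 912 for k=1..81:
1, 1, 2, 3, 5, 8, 13, 21, 34, 55, 89, 144, 233, 377, 610, 75, 685, 760, 533, 381, 2, 383, 385, 768, 241, 97, 338, 435, 773, 296, 157, 453, 610, 151, 761, 0, 761, 761, 610, 459, 157, 616, 773, 477, 338, 815, 241, 144, 385, 529, 2, 531, 533, 152, 685, 837, 610, 535, 233, 768, 89, 857, 34, 891, 13, 904, 5, 909, 2, 911, 1, 0, 1, 1, 2, 3, 5, 8, 13, 21, 34
F(81) mod 912 = 34


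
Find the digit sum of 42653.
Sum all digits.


4 + 2 + 6 + 5 + 3 = 20


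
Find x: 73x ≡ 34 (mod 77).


GCD(73, 77) = 1, unique solution
a^(-1) mod 77 = 19
x = 19 * 34 mod 77 = 30

x ≡ 30 (mod 77)


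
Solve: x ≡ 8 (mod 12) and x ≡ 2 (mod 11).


M = 12*11 = 132
M1 = M/12 = 11, M2 = M/11 = 12
M1^(-1) mod 12 = 11, M2^(-1) mod 11 = 1
x = 8*11*11 + 2*12*1 = 992
992 mod 132 = 68
Check: 68 mod 12 = 8 ✓, 68 mod 11 = 2 ✓

x ≡ 68 (mod 132)


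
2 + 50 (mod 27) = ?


2 + 50 = 52
52 mod 27 = 25


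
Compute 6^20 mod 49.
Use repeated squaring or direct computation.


6^1 mod 49 = 6
6^2 mod 49 = 36
6^3 mod 49 = 20
6^4 mod 49 = 22
6^5 mod 49 = 34
6^6 mod 49 = 8
6^7 mod 49 = 48
6^8 mod 49 = 43
6^9 mod 49 = 13
6^10 mod 49 = 29
6^11 mod 49 = 27
6^12 mod 49 = 15
6^13 mod 49 = 41
6^14 mod 49 = 1
6^15 mod 49 = 6
6^16 mod 49 = 36
6^17 mod 49 = 20
6^18 mod 49 = 22
6^19 mod 49 = 34
6^20 mod 49 = 8


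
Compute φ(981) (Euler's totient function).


981 = 3^2 × 109
Prime factors: 3, 109
φ(981) = 981 × (1-1/3) × (1-1/109)
= 981 × 2/3 × 108/109 = 648

φ(981) = 648


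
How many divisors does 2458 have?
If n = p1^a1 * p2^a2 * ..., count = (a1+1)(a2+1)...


2458 = 2^1 × 1229^1
d(2458) = (1+1) × (1+1) = 4

4 divisors


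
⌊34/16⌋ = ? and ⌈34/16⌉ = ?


34/16 = 2.1250
floor = 2
ceil = 3

floor = 2, ceil = 3


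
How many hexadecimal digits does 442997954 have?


442997954 in base 16 = 1A679CC2
Number of digits = 8

8 digits (base 16)


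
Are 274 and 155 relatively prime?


Euclidean algorithm:
274 = 1 * 155 + 119
155 = 1 * 119 + 36
119 = 3 * 36 + 11
36 = 3 * 11 + 3
11 = 3 * 3 + 2
3 = 1 * 2 + 1
2 = 2 * 1 + 0
GCD(274, 155) = 1

Yes, coprime (GCD = 1)


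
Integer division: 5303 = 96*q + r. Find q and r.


5303 = 96 * 55 + 23
Check: 5280 + 23 = 5303

q = 55, r = 23


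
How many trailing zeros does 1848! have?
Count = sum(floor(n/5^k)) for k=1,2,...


floor(1848/5) = 369
floor(1848/25) = 73
floor(1848/125) = 14
floor(1848/625) = 2
Total = 458

458 trailing zeros


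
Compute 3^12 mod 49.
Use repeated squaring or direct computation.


3^1 mod 49 = 3
3^2 mod 49 = 9
3^3 mod 49 = 27
3^4 mod 49 = 32
3^5 mod 49 = 47
3^6 mod 49 = 43
3^7 mod 49 = 31
3^8 mod 49 = 44
3^9 mod 49 = 34
3^10 mod 49 = 4
3^11 mod 49 = 12
3^12 mod 49 = 36


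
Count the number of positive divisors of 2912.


2912 = 2^5 × 7^1 × 13^1
d(2912) = (5+1) × (1+1) × (1+1) = 24

24 divisors


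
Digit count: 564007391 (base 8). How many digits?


564007391 in base 8 = 4147410737
Number of digits = 10

10 digits (base 8)


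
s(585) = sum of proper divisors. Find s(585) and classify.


Proper divisors: 1, 3, 5, 9, 13, 15, 39, 45, 65, 117, 195
Sum = 1 + 3 + 5 + 9 + 13 + 15 + 39 + 45 + 65 + 117 + 195 = 507
507 < 585 → deficient

s(585) = 507 (deficient)


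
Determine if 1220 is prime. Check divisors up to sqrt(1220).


1220 / 2 = 610 (exact division)
1220 is NOT prime.

No, 1220 is not prime


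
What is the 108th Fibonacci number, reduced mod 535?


F(k) mod 535 for k=1..108:
1, 1, 2, 3, 5, 8, 13, 21, 34, 55, 89, 144, 233, 377, 75, 452, 527, 444, 436, 345, 246, 56, 302, 358, 125, 483, 73, 21, 94, 115, 209, 324, 533, 322, 320, 107, 427, 534, 426, 425, 316, 206, 522, 193, 180, 373, 18, 391, 409, 265, 139, 404, 8, 412, 420, 297, 182, 479, 126, 70, 196, 266, 462, 193, 120, 313, 433, 211, 109, 320, 429, 214, 108, 322, 430, 217, 112, 329, 441, 235, 141, 376, 517, 358, 340, 163, 503, 131, 99, 230, 329, 24, 353, 377, 195, 37, 232, 269, 501, 235, 201, 436, 102, 3, 105, 108, 213, 321
F(108) mod 535 = 321


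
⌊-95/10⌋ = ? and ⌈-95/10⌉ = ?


-95/10 = -9.5000
floor = -10
ceil = -9

floor = -10, ceil = -9


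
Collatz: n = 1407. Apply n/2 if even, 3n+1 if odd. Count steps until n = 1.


1407 → 4222 → 2111 → 6334 → 3167 → 9502 → 4751 → 14254 → 7127 → 21382 → 10691 → 32074 → 16037 → 48112 → 24056 → 12028 → 6014 → 3007 → 9022 → 4511 → 13534 → 6767 → 20302 → 10151 → 30454 → 15227 → 45682 → 22841 → 68524 → 34262 → 17131 → 51394 → 25697 → 77092 → 38546 → 19273 → 57820 → 28910 → 14455 → 43366 → 21683 → 65050 → 32525 → 97576 → 48788 → 24394 → 12197 → 36592 → 18296 → 9148 → 4574 → 2287 → 6862 → 3431 → 10294 → 5147 → 15442 → 7721 → 23164 → 11582 → 5791 → 17374 → 8687 → 26062 → 13031 → 39094 → 19547 → 58642 → 29321 → 87964 → 43982 → 21991 → 65974 → 32987 → 98962 → 49481 → 148444 → 74222 → 37111 → 111334 → 55667 → 167002 → 83501 → 250504 → 125252 → 62626 → 31313 → 93940 → 46970 → 23485 → 70456 → 35228 → 17614 → 8807 → 26422 → 13211 → 39634 → 19817 → 59452 → 29726 → 14863 → 44590 → 22295 → 66886 → 33443 → 100330 → 50165 → 150496 → 75248 → 37624 → 18812 → 9406 → 4703 → 14110 → 7055 → 21166 → 10583 → 31750 → 15875 → 47626 → 23813 → 71440 → 35720 → 17860 → 8930 → 4465 → 13396 → 6698 → 3349 → 10048 → 5024 → 2512 → 1256 → 628 → 314 → 157 → 472 → 236 → 118 → 59 → 178 → 89 → 268 → 134 → 67 → 202 → 101 → 304 → 152 → 76 → 38 → 19 → 58 → 29 → 88 → 44 → 22 → 11 → 34 → 17 → 52 → 26 → 13 → 40 → 20 → 10 → 5 → 16 → 8 → 4 → 2 → 1
Total steps = 171

171 steps


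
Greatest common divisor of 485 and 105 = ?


485 = 4 * 105 + 65
105 = 1 * 65 + 40
65 = 1 * 40 + 25
40 = 1 * 25 + 15
25 = 1 * 15 + 10
15 = 1 * 10 + 5
10 = 2 * 5 + 0
GCD = 5


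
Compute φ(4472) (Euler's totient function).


4472 = 2^3 × 13 × 43
Prime factors: 2, 13, 43
φ(4472) = 4472 × (1-1/2) × (1-1/13) × (1-1/43)
= 4472 × 1/2 × 12/13 × 42/43 = 2016

φ(4472) = 2016


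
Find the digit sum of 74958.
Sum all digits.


7 + 4 + 9 + 5 + 8 = 33


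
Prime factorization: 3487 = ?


3487 / 11 = 317
317 / 317 = 1
3487 = 11 × 317


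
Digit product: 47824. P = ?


4 × 7 × 8 × 2 × 4 = 1792


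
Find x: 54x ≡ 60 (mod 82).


GCD(54, 82) = 2 divides 60
Divide: 27x ≡ 30 (mod 41)
x ≡ 33 (mod 41)


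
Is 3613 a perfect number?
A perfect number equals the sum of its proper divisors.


Proper divisors of 3613: 1
Sum = 1 = 1

No, 3613 is not perfect (1 ≠ 3613)


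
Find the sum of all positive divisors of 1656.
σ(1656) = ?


Divisors of 1656: 1, 2, 3, 4, 6, 8, 9, 12, 18, 23, 24, 36, 46, 69, 72, 92, 138, 184, 207, 276, 414, 552, 828, 1656
Sum = 1 + 2 + 3 + 4 + 6 + 8 + 9 + 12 + 18 + 23 + 24 + 36 + 46 + 69 + 72 + 92 + 138 + 184 + 207 + 276 + 414 + 552 + 828 + 1656 = 4680

σ(1656) = 4680


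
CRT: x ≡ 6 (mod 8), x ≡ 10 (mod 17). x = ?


M = 8*17 = 136
M1 = M/8 = 17, M2 = M/17 = 8
M1^(-1) mod 8 = 1, M2^(-1) mod 17 = 15
x = 6*17*1 + 10*8*15 = 1302
1302 mod 136 = 78
Check: 78 mod 8 = 6 ✓, 78 mod 17 = 10 ✓

x ≡ 78 (mod 136)


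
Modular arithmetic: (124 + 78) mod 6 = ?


124 + 78 = 202
202 mod 6 = 4


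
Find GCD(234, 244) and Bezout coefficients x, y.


Tabular extended Euclidean (each row: r = 234*s + 244*t):
r=234, s=1, t=0
r=244, s=0, t=1
q=0: r=234, s=1, t=0   [234*(1) + 244*(0) = 234]
q=1: r=10, s=-1, t=1   [234*(-1) + 244*(1) = 10]
q=23: r=4, s=24, t=-23   [234*(24) + 244*(-23) = 4]
q=2: r=2, s=-49, t=47   [234*(-49) + 244*(47) = 2]
q=2: r=0, s=122, t=-117   [234*(122) + 244*(-117) = 0]
GCD = 2; from the row with r=2: x=-49, y=47
Check: 234*(-49) + 244*(47) = -11466 + 11468 = 2

GCD = 2, x = -49, y = 47


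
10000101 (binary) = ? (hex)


10000101 (base 2) = 133 (decimal)
133 (decimal) = 85 (base 16)


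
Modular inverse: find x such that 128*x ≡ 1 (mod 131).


Use the extended Euclidean algorithm on (131, 128); each row r = 131*s + 128*t:
r=131, s=1, t=0
r=128, s=0, t=1
q=1: r=3, s=1, t=-1   [131*(1) + 128*(-1) = 3]
q=42: r=2, s=-42, t=43   [131*(-42) + 128*(43) = 2]
q=1: r=1, s=43, t=-44   [131*(43) + 128*(-44) = 1]
q=2: r=0, s=-128, t=131   [131*(-128) + 128*(131) = 0]
GCD = 1 with t = -44, so 128*(-44) ≡ 1 (mod 131)
Inverse = -44 mod 131 = 87
Check: 128 * 87 = 11136 ≡ 1 (mod 131)

128^(-1) ≡ 87 (mod 131)


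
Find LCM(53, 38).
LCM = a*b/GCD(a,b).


GCD(53, 38) = 1
LCM = 53*38/1 = 2014/1 = 2014

LCM = 2014


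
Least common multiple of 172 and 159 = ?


GCD(172, 159) = 1
LCM = 172*159/1 = 27348/1 = 27348

LCM = 27348


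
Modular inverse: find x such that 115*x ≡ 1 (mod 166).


Use the extended Euclidean algorithm on (166, 115); each row r = 166*s + 115*t:
r=166, s=1, t=0
r=115, s=0, t=1
q=1: r=51, s=1, t=-1   [166*(1) + 115*(-1) = 51]
q=2: r=13, s=-2, t=3   [166*(-2) + 115*(3) = 13]
q=3: r=12, s=7, t=-10   [166*(7) + 115*(-10) = 12]
q=1: r=1, s=-9, t=13   [166*(-9) + 115*(13) = 1]
q=12: r=0, s=115, t=-166   [166*(115) + 115*(-166) = 0]
GCD = 1 with t = 13, so 115*(13) ≡ 1 (mod 166)
Inverse = 13 mod 166 = 13
Check: 115 * 13 = 1495 ≡ 1 (mod 166)

115^(-1) ≡ 13 (mod 166)


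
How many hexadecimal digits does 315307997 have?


315307997 in base 16 = 12CB37DD
Number of digits = 8

8 digits (base 16)


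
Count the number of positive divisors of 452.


452 = 2^2 × 113^1
d(452) = (2+1) × (1+1) = 6

6 divisors


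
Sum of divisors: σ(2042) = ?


Divisors of 2042: 1, 2, 1021, 2042
Sum = 1 + 2 + 1021 + 2042 = 3066

σ(2042) = 3066


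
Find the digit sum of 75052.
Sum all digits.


7 + 5 + 0 + 5 + 2 = 19


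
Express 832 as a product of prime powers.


832 / 2 = 416
416 / 2 = 208
208 / 2 = 104
104 / 2 = 52
52 / 2 = 26
26 / 2 = 13
13 / 13 = 1
832 = 2^6 × 13


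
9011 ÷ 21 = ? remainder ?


9011 = 21 * 429 + 2
Check: 9009 + 2 = 9011

q = 429, r = 2


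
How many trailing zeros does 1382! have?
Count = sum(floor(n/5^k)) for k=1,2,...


floor(1382/5) = 276
floor(1382/25) = 55
floor(1382/125) = 11
floor(1382/625) = 2
Total = 344

344 trailing zeros


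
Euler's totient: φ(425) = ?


425 = 5^2 × 17
Prime factors: 5, 17
φ(425) = 425 × (1-1/5) × (1-1/17)
= 425 × 4/5 × 16/17 = 320

φ(425) = 320


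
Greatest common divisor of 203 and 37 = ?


203 = 5 * 37 + 18
37 = 2 * 18 + 1
18 = 18 * 1 + 0
GCD = 1


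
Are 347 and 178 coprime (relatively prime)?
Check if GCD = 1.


Euclidean algorithm:
347 = 1 * 178 + 169
178 = 1 * 169 + 9
169 = 18 * 9 + 7
9 = 1 * 7 + 2
7 = 3 * 2 + 1
2 = 2 * 1 + 0
GCD(347, 178) = 1

Yes, coprime (GCD = 1)


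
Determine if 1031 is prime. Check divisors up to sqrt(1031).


Check divisors up to sqrt(1031) = 32.1092
No divisors found.
1031 is prime.

Yes, 1031 is prime


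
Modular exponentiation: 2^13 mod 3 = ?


2^1 mod 3 = 2
2^2 mod 3 = 1
2^3 mod 3 = 2
2^4 mod 3 = 1
2^5 mod 3 = 2
2^6 mod 3 = 1
2^7 mod 3 = 2
2^8 mod 3 = 1
2^9 mod 3 = 2
2^10 mod 3 = 1
2^11 mod 3 = 2
2^12 mod 3 = 1
2^13 mod 3 = 2


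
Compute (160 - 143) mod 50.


160 - 143 = 17
17 mod 50 = 17


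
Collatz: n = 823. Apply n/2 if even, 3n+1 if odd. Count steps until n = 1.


823 → 2470 → 1235 → 3706 → 1853 → 5560 → 2780 → 1390 → 695 → 2086 → 1043 → 3130 → 1565 → 4696 → 2348 → 1174 → 587 → 1762 → 881 → 2644 → 1322 → 661 → 1984 → 992 → 496 → 248 → 124 → 62 → 31 → 94 → 47 → 142 → 71 → 214 → 107 → 322 → 161 → 484 → 242 → 121 → 364 → 182 → 91 → 274 → 137 → 412 → 206 → 103 → 310 → 155 → 466 → 233 → 700 → 350 → 175 → 526 → 263 → 790 → 395 → 1186 → 593 → 1780 → 890 → 445 → 1336 → 668 → 334 → 167 → 502 → 251 → 754 → 377 → 1132 → 566 → 283 → 850 → 425 → 1276 → 638 → 319 → 958 → 479 → 1438 → 719 → 2158 → 1079 → 3238 → 1619 → 4858 → 2429 → 7288 → 3644 → 1822 → 911 → 2734 → 1367 → 4102 → 2051 → 6154 → 3077 → 9232 → 4616 → 2308 → 1154 → 577 → 1732 → 866 → 433 → 1300 → 650 → 325 → 976 → 488 → 244 → 122 → 61 → 184 → 92 → 46 → 23 → 70 → 35 → 106 → 53 → 160 → 80 → 40 → 20 → 10 → 5 → 16 → 8 → 4 → 2 → 1
Total steps = 134

134 steps


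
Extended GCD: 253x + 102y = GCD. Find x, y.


Tabular extended Euclidean (each row: r = 253*s + 102*t):
r=253, s=1, t=0
r=102, s=0, t=1
q=2: r=49, s=1, t=-2   [253*(1) + 102*(-2) = 49]
q=2: r=4, s=-2, t=5   [253*(-2) + 102*(5) = 4]
q=12: r=1, s=25, t=-62   [253*(25) + 102*(-62) = 1]
q=4: r=0, s=-102, t=253   [253*(-102) + 102*(253) = 0]
GCD = 1; from the row with r=1: x=25, y=-62
Check: 253*(25) + 102*(-62) = 6325 - 6324 = 1

GCD = 1, x = 25, y = -62


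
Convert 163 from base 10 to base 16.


163 (base 10) = 163 (decimal)
163 (decimal) = A3 (base 16)


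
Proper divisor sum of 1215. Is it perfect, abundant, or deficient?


Proper divisors: 1, 3, 5, 9, 15, 27, 45, 81, 135, 243, 405
Sum = 1 + 3 + 5 + 9 + 15 + 27 + 45 + 81 + 135 + 243 + 405 = 969
969 < 1215 → deficient

s(1215) = 969 (deficient)


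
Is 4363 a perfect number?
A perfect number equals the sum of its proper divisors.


Proper divisors of 4363: 1
Sum = 1 = 1

No, 4363 is not perfect (1 ≠ 4363)


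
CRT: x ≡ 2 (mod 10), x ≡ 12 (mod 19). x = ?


M = 10*19 = 190
M1 = M/10 = 19, M2 = M/19 = 10
M1^(-1) mod 10 = 9, M2^(-1) mod 19 = 2
x = 2*19*9 + 12*10*2 = 582
582 mod 190 = 12
Check: 12 mod 10 = 2 ✓, 12 mod 19 = 12 ✓

x ≡ 12 (mod 190)


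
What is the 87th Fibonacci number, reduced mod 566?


F(k) mod 566 for k=1..87:
1, 1, 2, 3, 5, 8, 13, 21, 34, 55, 89, 144, 233, 377, 44, 421, 465, 320, 219, 539, 192, 165, 357, 522, 313, 269, 16, 285, 301, 20, 321, 341, 96, 437, 533, 404, 371, 209, 14, 223, 237, 460, 131, 25, 156, 181, 337, 518, 289, 241, 530, 205, 169, 374, 543, 351, 328, 113, 441, 554, 429, 417, 280, 131, 411, 542, 387, 363, 184, 547, 165, 146, 311, 457, 202, 93, 295, 388, 117, 505, 56, 561, 51, 46, 97, 143, 240
F(87) mod 566 = 240


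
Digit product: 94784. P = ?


9 × 4 × 7 × 8 × 4 = 8064


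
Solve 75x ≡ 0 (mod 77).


GCD(75, 77) = 1, unique solution
a^(-1) mod 77 = 38
x = 38 * 0 mod 77 = 0

x ≡ 0 (mod 77)


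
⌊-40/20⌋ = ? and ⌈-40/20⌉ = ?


-40/20 = -2.0000
floor = -2
ceil = -2

floor = -2, ceil = -2


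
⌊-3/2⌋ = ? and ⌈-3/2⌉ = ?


-3/2 = -1.5000
floor = -2
ceil = -1

floor = -2, ceil = -1


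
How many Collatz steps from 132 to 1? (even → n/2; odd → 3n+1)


132 → 66 → 33 → 100 → 50 → 25 → 76 → 38 → 19 → 58 → 29 → 88 → 44 → 22 → 11 → 34 → 17 → 52 → 26 → 13 → 40 → 20 → 10 → 5 → 16 → 8 → 4 → 2 → 1
Total steps = 28

28 steps


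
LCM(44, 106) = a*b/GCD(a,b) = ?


GCD(44, 106) = 2
LCM = 44*106/2 = 4664/2 = 2332

LCM = 2332


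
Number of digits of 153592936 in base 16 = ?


153592936 in base 16 = 927A468
Number of digits = 7

7 digits (base 16)


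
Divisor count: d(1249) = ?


1249 = 1249^1
d(1249) = (1+1) = 2

2 divisors


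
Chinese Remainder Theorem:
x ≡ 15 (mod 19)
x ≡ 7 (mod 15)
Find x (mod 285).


M = 19*15 = 285
M1 = M/19 = 15, M2 = M/15 = 19
M1^(-1) mod 19 = 14, M2^(-1) mod 15 = 4
x = 15*15*14 + 7*19*4 = 3682
3682 mod 285 = 262
Check: 262 mod 19 = 15 ✓, 262 mod 15 = 7 ✓

x ≡ 262 (mod 285)


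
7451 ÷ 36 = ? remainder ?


7451 = 36 * 206 + 35
Check: 7416 + 35 = 7451

q = 206, r = 35


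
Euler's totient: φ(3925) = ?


3925 = 5^2 × 157
Prime factors: 5, 157
φ(3925) = 3925 × (1-1/5) × (1-1/157)
= 3925 × 4/5 × 156/157 = 3120

φ(3925) = 3120


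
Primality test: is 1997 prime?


Check divisors up to sqrt(1997) = 44.6878
No divisors found.
1997 is prime.

Yes, 1997 is prime


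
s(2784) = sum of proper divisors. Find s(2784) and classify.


Proper divisors: 1, 2, 3, 4, 6, 8, 12, 16, 24, 29, 32, 48, 58, 87, 96, 116, 174, 232, 348, 464, 696, 928, 1392
Sum = 1 + 2 + 3 + 4 + 6 + 8 + 12 + 16 + 24 + 29 + 32 + 48 + 58 + 87 + 96 + 116 + 174 + 232 + 348 + 464 + 696 + 928 + 1392 = 4776
4776 > 2784 → abundant

s(2784) = 4776 (abundant)


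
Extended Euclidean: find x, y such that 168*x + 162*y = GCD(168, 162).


Tabular extended Euclidean (each row: r = 168*s + 162*t):
r=168, s=1, t=0
r=162, s=0, t=1
q=1: r=6, s=1, t=-1   [168*(1) + 162*(-1) = 6]
q=27: r=0, s=-27, t=28   [168*(-27) + 162*(28) = 0]
GCD = 6; from the row with r=6: x=1, y=-1
Check: 168*(1) + 162*(-1) = 168 - 162 = 6

GCD = 6, x = 1, y = -1


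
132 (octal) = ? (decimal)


132 (base 8) = 90 (decimal)
90 (decimal) = 90 (base 10)


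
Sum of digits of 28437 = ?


2 + 8 + 4 + 3 + 7 = 24


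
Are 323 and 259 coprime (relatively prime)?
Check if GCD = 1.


Euclidean algorithm:
323 = 1 * 259 + 64
259 = 4 * 64 + 3
64 = 21 * 3 + 1
3 = 3 * 1 + 0
GCD(323, 259) = 1

Yes, coprime (GCD = 1)


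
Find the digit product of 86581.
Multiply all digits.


8 × 6 × 5 × 8 × 1 = 1920


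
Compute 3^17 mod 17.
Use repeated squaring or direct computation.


3^1 mod 17 = 3
3^2 mod 17 = 9
3^3 mod 17 = 10
3^4 mod 17 = 13
3^5 mod 17 = 5
3^6 mod 17 = 15
3^7 mod 17 = 11
3^8 mod 17 = 16
3^9 mod 17 = 14
3^10 mod 17 = 8
3^11 mod 17 = 7
3^12 mod 17 = 4
3^13 mod 17 = 12
3^14 mod 17 = 2
3^15 mod 17 = 6
3^16 mod 17 = 1
3^17 mod 17 = 3


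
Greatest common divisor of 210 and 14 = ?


210 = 15 * 14 + 0
GCD = 14


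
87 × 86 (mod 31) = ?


87 × 86 = 7482
7482 mod 31 = 11


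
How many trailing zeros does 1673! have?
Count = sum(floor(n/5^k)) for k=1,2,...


floor(1673/5) = 334
floor(1673/25) = 66
floor(1673/125) = 13
floor(1673/625) = 2
Total = 415

415 trailing zeros


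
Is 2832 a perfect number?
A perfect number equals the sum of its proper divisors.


Proper divisors of 2832: 1, 2, 3, 4, 6, 8, 12, 16, 24, 48, 59, 118, 177, 236, 354, 472, 708, 944, 1416
Sum = 1 + 2 + 3 + 4 + 6 + 8 + 12 + 16 + 24 + 48 + 59 + 118 + 177 + 236 + 354 + 472 + 708 + 944 + 1416 = 4608

No, 2832 is not perfect (4608 ≠ 2832)


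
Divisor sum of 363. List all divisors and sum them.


Divisors of 363: 1, 3, 11, 33, 121, 363
Sum = 1 + 3 + 11 + 33 + 121 + 363 = 532

σ(363) = 532


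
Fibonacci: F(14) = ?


Sequence: 1, 1, 2, 3, 5, 8, 13, 21, 34, 55, 89, 144, 233, 377
F(14) = 377


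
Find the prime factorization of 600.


600 / 2 = 300
300 / 2 = 150
150 / 2 = 75
75 / 3 = 25
25 / 5 = 5
5 / 5 = 1
600 = 2^3 × 3 × 5^2


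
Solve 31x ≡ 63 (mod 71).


GCD(31, 71) = 1, unique solution
a^(-1) mod 71 = 55
x = 55 * 63 mod 71 = 57

x ≡ 57 (mod 71)


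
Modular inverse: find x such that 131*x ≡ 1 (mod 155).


Use the extended Euclidean algorithm on (155, 131); each row r = 155*s + 131*t:
r=155, s=1, t=0
r=131, s=0, t=1
q=1: r=24, s=1, t=-1   [155*(1) + 131*(-1) = 24]
q=5: r=11, s=-5, t=6   [155*(-5) + 131*(6) = 11]
q=2: r=2, s=11, t=-13   [155*(11) + 131*(-13) = 2]
q=5: r=1, s=-60, t=71   [155*(-60) + 131*(71) = 1]
q=2: r=0, s=131, t=-155   [155*(131) + 131*(-155) = 0]
GCD = 1 with t = 71, so 131*(71) ≡ 1 (mod 155)
Inverse = 71 mod 155 = 71
Check: 131 * 71 = 9301 ≡ 1 (mod 155)

131^(-1) ≡ 71 (mod 155)


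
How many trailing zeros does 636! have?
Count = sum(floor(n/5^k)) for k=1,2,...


floor(636/5) = 127
floor(636/25) = 25
floor(636/125) = 5
floor(636/625) = 1
Total = 158

158 trailing zeros


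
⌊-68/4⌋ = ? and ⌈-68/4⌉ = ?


-68/4 = -17.0000
floor = -17
ceil = -17

floor = -17, ceil = -17


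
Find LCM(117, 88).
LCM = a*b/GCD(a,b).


GCD(117, 88) = 1
LCM = 117*88/1 = 10296/1 = 10296

LCM = 10296


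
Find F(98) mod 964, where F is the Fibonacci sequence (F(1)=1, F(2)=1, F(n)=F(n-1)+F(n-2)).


F(k) mod 964 for k=1..98:
1, 1, 2, 3, 5, 8, 13, 21, 34, 55, 89, 144, 233, 377, 610, 23, 633, 656, 325, 17, 342, 359, 701, 96, 797, 893, 726, 655, 417, 108, 525, 633, 194, 827, 57, 884, 941, 861, 838, 735, 609, 380, 25, 405, 430, 835, 301, 172, 473, 645, 154, 799, 953, 788, 777, 601, 414, 51, 465, 516, 17, 533, 550, 119, 669, 788, 493, 317, 810, 163, 9, 172, 181, 353, 534, 887, 457, 380, 837, 253, 126, 379, 505, 884, 425, 345, 770, 151, 921, 108, 65, 173, 238, 411, 649, 96, 745, 841
F(98) mod 964 = 841


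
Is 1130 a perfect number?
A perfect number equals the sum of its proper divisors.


Proper divisors of 1130: 1, 2, 5, 10, 113, 226, 565
Sum = 1 + 2 + 5 + 10 + 113 + 226 + 565 = 922

No, 1130 is not perfect (922 ≠ 1130)


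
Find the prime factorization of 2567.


2567 / 17 = 151
151 / 151 = 1
2567 = 17 × 151


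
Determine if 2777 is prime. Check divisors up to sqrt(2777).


Check divisors up to sqrt(2777) = 52.6972
No divisors found.
2777 is prime.

Yes, 2777 is prime


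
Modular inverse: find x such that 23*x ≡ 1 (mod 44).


Use the extended Euclidean algorithm on (44, 23); each row r = 44*s + 23*t:
r=44, s=1, t=0
r=23, s=0, t=1
q=1: r=21, s=1, t=-1   [44*(1) + 23*(-1) = 21]
q=1: r=2, s=-1, t=2   [44*(-1) + 23*(2) = 2]
q=10: r=1, s=11, t=-21   [44*(11) + 23*(-21) = 1]
q=2: r=0, s=-23, t=44   [44*(-23) + 23*(44) = 0]
GCD = 1 with t = -21, so 23*(-21) ≡ 1 (mod 44)
Inverse = -21 mod 44 = 23
Check: 23 * 23 = 529 ≡ 1 (mod 44)

23^(-1) ≡ 23 (mod 44)
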